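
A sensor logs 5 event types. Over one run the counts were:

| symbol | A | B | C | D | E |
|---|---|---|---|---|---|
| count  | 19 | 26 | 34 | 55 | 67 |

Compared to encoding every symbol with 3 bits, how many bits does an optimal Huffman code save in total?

Fixed-length: 3 bits × 201 symbols = 603 bits.
Huffman merges:
merge A(19) and B(26): 45
merge C(34) and 45: 79
merge D(55) and E(67): 122
merge 79 and 122: 201
Huffman total = 45 + 79 + 122 + 201 = 447 bits.
Saving = 603 − 447 = 156 bits.

156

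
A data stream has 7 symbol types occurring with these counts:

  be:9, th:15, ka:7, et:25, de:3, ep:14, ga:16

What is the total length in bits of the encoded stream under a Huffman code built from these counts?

Greedily combine the two least-frequent nodes:
combine de(3), ka(7) → 10
combine be(9), 10 → 19
combine ep(14), th(15) → 29
combine ga(16), 19 → 35
combine et(25), 29 → 54
combine 35, 54 → 89
Each symbol's bit-cost is frequency × depth; summing gives 236 bits (equivalently 10 + 19 + 29 + 35 + 54 + 89).

236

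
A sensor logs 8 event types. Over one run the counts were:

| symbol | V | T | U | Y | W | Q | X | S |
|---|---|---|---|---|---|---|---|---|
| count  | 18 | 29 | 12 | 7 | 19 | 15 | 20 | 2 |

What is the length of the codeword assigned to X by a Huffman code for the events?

3

Repeatedly merge the two smallest:
combine S(2), Y(7) → 9
combine 9, U(12) → 21
combine Q(15), V(18) → 33
combine W(19), X(20) → 39
combine 21, T(29) → 50
combine 33, 39 → 72
combine 50, 72 → 122
X's leaf is at depth 3, giving a 3-bit codeword.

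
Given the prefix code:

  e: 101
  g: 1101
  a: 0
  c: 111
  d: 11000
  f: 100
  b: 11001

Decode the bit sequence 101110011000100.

ebfaf

Read left to right; each codeword is recognised as soon as it completes (prefix code):
  101→e | 11001→b | 100→f | 0→a | 100→f
Decoded message: ebfaf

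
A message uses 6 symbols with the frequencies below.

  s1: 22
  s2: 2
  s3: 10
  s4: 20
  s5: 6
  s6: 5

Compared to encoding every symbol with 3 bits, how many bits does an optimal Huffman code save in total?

45

Fixed-length: 3 bits × 65 symbols = 195 bits.
Huffman merges:
combine s2(2), s6(5) → 7
combine s5(6), 7 → 13
combine s3(10), 13 → 23
combine s4(20), s1(22) → 42
combine 23, 42 → 65
Huffman total = 7 + 13 + 23 + 42 + 65 = 150 bits.
Saving = 195 − 150 = 45 bits.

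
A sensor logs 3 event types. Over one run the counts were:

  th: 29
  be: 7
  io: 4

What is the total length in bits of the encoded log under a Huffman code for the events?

Merge the two smallest weights repeatedly:
merge io(4) and be(7): 11
merge 11 and th(29): 40
The encoded length is the sum of every internal node's weight: 11 + 40 = 51 bits.

51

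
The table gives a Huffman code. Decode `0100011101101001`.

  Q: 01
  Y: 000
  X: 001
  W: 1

Read left to right; each codeword is recognised as soon as it completes (prefix code):
  01→Q | 000→Y | 1→W | 1→W | 1→W | 01→Q | 1→W | 01→Q | 001→X
Decoded message: QYWWWQWQX

QYWWWQWQX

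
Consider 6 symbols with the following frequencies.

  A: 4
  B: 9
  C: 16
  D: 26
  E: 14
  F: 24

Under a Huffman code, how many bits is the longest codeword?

4

Merge the two lowest-weight nodes at each step:
A(4) + B(9) → 13
13 + E(14) → 27
C(16) + F(24) → 40
D(26) + 27 → 53
40 + 53 → 93
The rarest symbols sit at the bottom; the longest codeword is 4 bits.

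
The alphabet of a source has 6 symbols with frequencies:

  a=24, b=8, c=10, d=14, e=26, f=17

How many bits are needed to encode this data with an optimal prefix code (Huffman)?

247

Greedily combine the two least-frequent nodes:
merge b(8) and c(10): 18
merge d(14) and f(17): 31
merge 18 and a(24): 42
merge e(26) and 31: 57
merge 42 and 57: 99
The encoded length is the sum of every internal node's weight: 18 + 31 + 42 + 57 + 99 = 247 bits.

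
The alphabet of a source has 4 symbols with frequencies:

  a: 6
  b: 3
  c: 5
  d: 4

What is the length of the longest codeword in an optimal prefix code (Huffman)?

Merge the two lowest-weight nodes at each step:
b(3) + d(4) → 7
c(5) + a(6) → 11
7 + 11 → 18
The first pair merged (b, d) ends up deepest, at depth 2.

2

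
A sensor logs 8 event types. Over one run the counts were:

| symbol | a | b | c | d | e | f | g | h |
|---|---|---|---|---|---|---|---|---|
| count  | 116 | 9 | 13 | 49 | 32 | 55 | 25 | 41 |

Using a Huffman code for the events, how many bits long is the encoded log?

Merge the two smallest weights repeatedly:
merge b(9) and c(13): 22
merge 22 and g(25): 47
merge e(32) and h(41): 73
merge 47 and d(49): 96
merge f(55) and 73: 128
merge 96 and a(116): 212
merge 128 and 212: 340
Total encoded bits = sum of merged weights = 22 + 47 + 73 + 96 + 128 + 212 + 340 = 918.

918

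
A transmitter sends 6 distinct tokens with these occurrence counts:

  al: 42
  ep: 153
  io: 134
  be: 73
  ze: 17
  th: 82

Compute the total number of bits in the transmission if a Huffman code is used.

Merge the two smallest weights repeatedly:
combine ze(17), al(42) → 59
combine 59, be(73) → 132
combine th(82), 132 → 214
combine io(134), ep(153) → 287
combine 214, 287 → 501
Total encoded bits = sum of merged weights = 59 + 132 + 214 + 287 + 501 = 1193.

1193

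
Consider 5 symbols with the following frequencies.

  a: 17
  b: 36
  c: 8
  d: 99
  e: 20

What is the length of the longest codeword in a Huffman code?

4

Merge the two lowest-weight nodes at each step:
c(8) + a(17) → 25
e(20) + 25 → 45
b(36) + 45 → 81
81 + d(99) → 180
Maximum depth reached is 4.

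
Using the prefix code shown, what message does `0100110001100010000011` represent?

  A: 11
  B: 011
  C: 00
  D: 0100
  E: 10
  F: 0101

DACBCDCB

Read left to right; each codeword is recognised as soon as it completes (prefix code):
  0100→D | 11→A | 00→C | 011→B | 00→C | 0100→D | 00→C | 011→B
Decoded message: DACBCDCB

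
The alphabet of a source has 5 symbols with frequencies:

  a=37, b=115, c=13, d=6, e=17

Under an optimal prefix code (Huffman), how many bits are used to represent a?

Huffman merges, smallest pair first:
d(6) + c(13) → 19
e(17) + 19 → 36
36 + a(37) → 73
73 + b(115) → 188
a sits 2 levels below the root, so its codeword is 2 bits.

2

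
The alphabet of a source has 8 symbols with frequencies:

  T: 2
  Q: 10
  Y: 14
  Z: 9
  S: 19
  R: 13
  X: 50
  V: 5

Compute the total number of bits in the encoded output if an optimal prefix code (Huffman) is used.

Merge the two smallest weights repeatedly:
merge T(2) and V(5): 7
merge 7 and Z(9): 16
merge Q(10) and R(13): 23
merge Y(14) and 16: 30
merge S(19) and 23: 42
merge 30 and 42: 72
merge X(50) and 72: 122
The encoded length is the sum of every internal node's weight: 7 + 16 + 23 + 30 + 42 + 72 + 122 = 312 bits.

312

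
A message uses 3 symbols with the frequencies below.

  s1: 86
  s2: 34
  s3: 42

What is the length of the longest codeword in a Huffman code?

Merge the two lowest-weight nodes at each step:
merge s2(34) and s3(42): 76
merge 76 and s1(86): 162
The first pair merged (s2, s3) ends up deepest, at depth 2.

2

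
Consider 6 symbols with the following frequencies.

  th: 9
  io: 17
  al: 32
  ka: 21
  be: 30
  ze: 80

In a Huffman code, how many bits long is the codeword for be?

Repeatedly merge the two smallest:
combine th(9), io(17) → 26
combine ka(21), 26 → 47
combine be(30), al(32) → 62
combine 47, 62 → 109
combine ze(80), 109 → 189
be sits 3 levels below the root, so its codeword is 3 bits.

3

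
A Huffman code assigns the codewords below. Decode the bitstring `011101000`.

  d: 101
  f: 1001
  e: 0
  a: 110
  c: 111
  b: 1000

eceb

Read left to right; each codeword is recognised as soon as it completes (prefix code):
  0→e | 111→c | 0→e | 1000→b
Decoded message: eceb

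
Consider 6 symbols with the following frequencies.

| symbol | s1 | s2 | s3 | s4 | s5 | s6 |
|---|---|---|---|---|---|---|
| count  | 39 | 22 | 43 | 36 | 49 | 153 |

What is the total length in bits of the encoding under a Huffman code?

778

Merge the two smallest weights repeatedly:
combine s2(22), s4(36) → 58
combine s1(39), s3(43) → 82
combine s5(49), 58 → 107
combine 82, 107 → 189
combine s6(153), 189 → 342
The encoded length is the sum of every internal node's weight: 58 + 82 + 107 + 189 + 342 = 778 bits.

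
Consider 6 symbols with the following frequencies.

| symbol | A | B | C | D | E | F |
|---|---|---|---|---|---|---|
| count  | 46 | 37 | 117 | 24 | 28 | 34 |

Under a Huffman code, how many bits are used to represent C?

1

Repeatedly merge the two smallest:
D(24) + E(28) → 52
F(34) + B(37) → 71
A(46) + 52 → 98
71 + 98 → 169
C(117) + 169 → 286
C is merged only at the final step, so code length = 1.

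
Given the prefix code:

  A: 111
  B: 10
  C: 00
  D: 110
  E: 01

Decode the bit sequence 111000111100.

ACEAC

Read left to right; each codeword is recognised as soon as it completes (prefix code):
  111→A | 00→C | 01→E | 111→A | 00→C
Decoded message: ACEAC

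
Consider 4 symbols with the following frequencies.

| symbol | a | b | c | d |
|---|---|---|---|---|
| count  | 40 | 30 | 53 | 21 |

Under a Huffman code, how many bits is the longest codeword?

3

Merge the two lowest-weight nodes at each step:
merge d(21) and b(30): 51
merge a(40) and 51: 91
merge c(53) and 91: 144
Maximum depth reached is 3.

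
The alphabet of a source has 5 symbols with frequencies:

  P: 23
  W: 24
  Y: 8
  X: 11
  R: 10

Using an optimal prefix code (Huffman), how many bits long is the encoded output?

170

Merge the two smallest weights repeatedly:
merge Y(8) and R(10): 18
merge X(11) and 18: 29
merge P(23) and W(24): 47
merge 29 and 47: 76
Each symbol's bit-cost is frequency × depth; summing gives 170 bits (equivalently 18 + 29 + 47 + 76).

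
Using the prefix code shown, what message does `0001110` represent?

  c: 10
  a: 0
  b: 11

Read left to right; each codeword is recognised as soon as it completes (prefix code):
  0→a | 0→a | 0→a | 11→b | 10→c
Decoded message: aaabc

aaabc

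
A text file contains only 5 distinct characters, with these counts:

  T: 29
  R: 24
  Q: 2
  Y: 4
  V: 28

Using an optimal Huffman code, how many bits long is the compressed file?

180

Greedily combine the two least-frequent nodes:
Q(2) + Y(4) → 6
6 + R(24) → 30
V(28) + T(29) → 57
30 + 57 → 87
Total encoded bits = sum of merged weights = 6 + 30 + 57 + 87 = 180.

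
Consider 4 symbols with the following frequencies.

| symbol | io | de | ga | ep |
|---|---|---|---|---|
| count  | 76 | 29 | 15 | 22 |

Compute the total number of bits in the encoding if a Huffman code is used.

245

Greedily combine the two least-frequent nodes:
ga(15) + ep(22) → 37
de(29) + 37 → 66
66 + io(76) → 142
Total encoded bits = sum of merged weights = 37 + 66 + 142 = 245.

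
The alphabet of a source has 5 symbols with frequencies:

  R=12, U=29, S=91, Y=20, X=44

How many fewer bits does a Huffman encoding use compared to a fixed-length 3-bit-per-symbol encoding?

Fixed-length: 3 bits × 196 symbols = 588 bits.
Huffman merges:
combine R(12), Y(20) → 32
combine U(29), 32 → 61
combine X(44), 61 → 105
combine S(91), 105 → 196
Huffman total = 32 + 61 + 105 + 196 = 394 bits.
Saving = 588 − 394 = 194 bits.

194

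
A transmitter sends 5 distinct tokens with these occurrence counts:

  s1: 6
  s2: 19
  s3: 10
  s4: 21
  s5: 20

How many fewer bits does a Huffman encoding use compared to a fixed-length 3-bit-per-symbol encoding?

60

Fixed-length: 3 bits × 76 symbols = 228 bits.
Huffman merges:
s1(6) + s3(10) → 16
16 + s2(19) → 35
s5(20) + s4(21) → 41
35 + 41 → 76
Huffman total = 16 + 35 + 41 + 76 = 168 bits.
Saving = 228 − 168 = 60 bits.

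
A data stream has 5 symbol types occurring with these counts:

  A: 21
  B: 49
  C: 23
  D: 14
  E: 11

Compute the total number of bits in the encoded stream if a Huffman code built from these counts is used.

Build the Huffman tree bottom-up:
combine E(11), D(14) → 25
combine A(21), C(23) → 44
combine 25, 44 → 69
combine B(49), 69 → 118
Each symbol's bit-cost is frequency × depth; summing gives 256 bits (equivalently 25 + 44 + 69 + 118).

256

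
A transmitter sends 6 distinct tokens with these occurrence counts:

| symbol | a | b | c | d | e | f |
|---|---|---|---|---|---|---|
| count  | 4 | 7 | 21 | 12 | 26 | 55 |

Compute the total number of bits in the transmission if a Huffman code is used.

Build the Huffman tree bottom-up:
combine a(4), b(7) → 11
combine 11, d(12) → 23
combine c(21), 23 → 44
combine e(26), 44 → 70
combine f(55), 70 → 125
The encoded length is the sum of every internal node's weight: 11 + 23 + 44 + 70 + 125 = 273 bits.

273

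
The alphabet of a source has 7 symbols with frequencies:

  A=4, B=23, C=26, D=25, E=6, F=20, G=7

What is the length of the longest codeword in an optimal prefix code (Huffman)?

Merge the two lowest-weight nodes at each step:
A(4) + E(6) → 10
G(7) + 10 → 17
17 + F(20) → 37
B(23) + D(25) → 48
C(26) + 37 → 63
48 + 63 → 111
The rarest symbols sit at the bottom; the longest codeword is 5 bits.

5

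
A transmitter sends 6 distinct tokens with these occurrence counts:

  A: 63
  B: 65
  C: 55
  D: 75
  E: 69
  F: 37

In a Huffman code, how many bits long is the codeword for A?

Repeatedly merge the two smallest:
merge F(37) and C(55): 92
merge A(63) and B(65): 128
merge E(69) and D(75): 144
merge 92 and 128: 220
merge 144 and 220: 364
A's leaf is at depth 3, giving a 3-bit codeword.

3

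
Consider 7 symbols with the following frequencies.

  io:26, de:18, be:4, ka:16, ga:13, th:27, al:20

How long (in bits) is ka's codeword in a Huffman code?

3

Build the tree from the bottom:
merge be(4) and ga(13): 17
merge ka(16) and 17: 33
merge de(18) and al(20): 38
merge io(26) and th(27): 53
merge 33 and 38: 71
merge 53 and 71: 124
ka's leaf is at depth 3, giving a 3-bit codeword.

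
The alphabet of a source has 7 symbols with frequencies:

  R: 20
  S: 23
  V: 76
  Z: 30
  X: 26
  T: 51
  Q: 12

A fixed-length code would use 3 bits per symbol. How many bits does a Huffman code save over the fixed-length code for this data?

Fixed-length: 3 bits × 238 symbols = 714 bits.
Huffman merges:
Q(12) + R(20) → 32
S(23) + X(26) → 49
Z(30) + 32 → 62
49 + T(51) → 100
62 + V(76) → 138
100 + 138 → 238
Huffman total = 32 + 49 + 62 + 100 + 138 + 238 = 619 bits.
Saving = 714 − 619 = 95 bits.

95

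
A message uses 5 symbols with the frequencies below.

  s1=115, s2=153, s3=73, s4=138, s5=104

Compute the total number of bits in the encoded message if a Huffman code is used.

Merge the two smallest weights repeatedly:
s3(73) + s5(104) → 177
s1(115) + s4(138) → 253
s2(153) + 177 → 330
253 + 330 → 583
The encoded length is the sum of every internal node's weight: 177 + 253 + 330 + 583 = 1343 bits.

1343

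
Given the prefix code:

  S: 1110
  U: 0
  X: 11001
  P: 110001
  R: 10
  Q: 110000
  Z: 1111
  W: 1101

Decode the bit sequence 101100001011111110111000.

RQRZSSUU

Read left to right; each codeword is recognised as soon as it completes (prefix code):
  10→R | 110000→Q | 10→R | 1111→Z | 1110→S | 1110→S | 0→U | 0→U
Decoded message: RQRZSSUU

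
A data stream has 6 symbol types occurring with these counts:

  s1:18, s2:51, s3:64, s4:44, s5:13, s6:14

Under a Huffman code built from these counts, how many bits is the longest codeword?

4

Merge the two lowest-weight nodes at each step:
s5(13) + s6(14) → 27
s1(18) + 27 → 45
s4(44) + 45 → 89
s2(51) + s3(64) → 115
89 + 115 → 204
The first pair merged (s5, s6) ends up deepest, at depth 4.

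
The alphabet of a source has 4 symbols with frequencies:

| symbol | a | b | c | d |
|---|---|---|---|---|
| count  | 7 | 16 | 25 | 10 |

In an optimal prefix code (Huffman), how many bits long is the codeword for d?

3

Build the tree from the bottom:
merge a(7) and d(10): 17
merge b(16) and 17: 33
merge c(25) and 33: 58
d's leaf is at depth 3, giving a 3-bit codeword.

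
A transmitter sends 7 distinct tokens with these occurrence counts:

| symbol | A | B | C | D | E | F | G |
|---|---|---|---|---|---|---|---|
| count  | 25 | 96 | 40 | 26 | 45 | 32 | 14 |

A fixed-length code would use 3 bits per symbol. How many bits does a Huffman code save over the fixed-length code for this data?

102

Fixed-length: 3 bits × 278 symbols = 834 bits.
Huffman merges:
combine G(14), A(25) → 39
combine D(26), F(32) → 58
combine 39, C(40) → 79
combine E(45), 58 → 103
combine 79, B(96) → 175
combine 103, 175 → 278
Huffman total = 39 + 58 + 79 + 103 + 175 + 278 = 732 bits.
Saving = 834 − 732 = 102 bits.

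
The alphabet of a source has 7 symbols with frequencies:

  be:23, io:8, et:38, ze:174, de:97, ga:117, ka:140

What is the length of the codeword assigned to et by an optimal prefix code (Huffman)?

4

Repeatedly merge the two smallest:
io(8) + be(23) → 31
31 + et(38) → 69
69 + de(97) → 166
ga(117) + ka(140) → 257
166 + ze(174) → 340
257 + 340 → 597
The subtree containing et is merged 4 times, so code length = 4.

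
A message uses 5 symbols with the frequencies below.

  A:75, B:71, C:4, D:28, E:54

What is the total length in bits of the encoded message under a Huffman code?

496

Merge the two smallest weights repeatedly:
C(4) + D(28) → 32
32 + E(54) → 86
B(71) + A(75) → 146
86 + 146 → 232
Each symbol's bit-cost is frequency × depth; summing gives 496 bits (equivalently 32 + 86 + 146 + 232).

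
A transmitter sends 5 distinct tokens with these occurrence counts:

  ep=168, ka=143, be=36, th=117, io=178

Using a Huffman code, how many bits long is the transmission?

1437

Build the Huffman tree bottom-up:
combine be(36), th(117) → 153
combine ka(143), 153 → 296
combine ep(168), io(178) → 346
combine 296, 346 → 642
Each symbol's bit-cost is frequency × depth; summing gives 1437 bits (equivalently 153 + 296 + 346 + 642).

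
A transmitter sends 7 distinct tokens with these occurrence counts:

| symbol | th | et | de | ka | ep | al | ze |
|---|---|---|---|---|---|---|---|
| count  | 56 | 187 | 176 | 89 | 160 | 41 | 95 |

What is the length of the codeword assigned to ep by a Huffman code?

3

Build the tree from the bottom:
merge al(41) and th(56): 97
merge ka(89) and ze(95): 184
merge 97 and ep(160): 257
merge de(176) and 184: 360
merge et(187) and 257: 444
merge 360 and 444: 804
ep sits 3 levels below the root, so its codeword is 3 bits.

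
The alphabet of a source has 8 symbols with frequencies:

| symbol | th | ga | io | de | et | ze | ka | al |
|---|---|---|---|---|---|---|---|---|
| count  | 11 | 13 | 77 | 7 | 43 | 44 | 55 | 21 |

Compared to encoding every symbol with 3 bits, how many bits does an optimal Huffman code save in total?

83

Fixed-length: 3 bits × 271 symbols = 813 bits.
Huffman merges:
merge de(7) and th(11): 18
merge ga(13) and 18: 31
merge al(21) and 31: 52
merge et(43) and ze(44): 87
merge 52 and ka(55): 107
merge io(77) and 87: 164
merge 107 and 164: 271
Huffman total = 18 + 31 + 52 + 87 + 107 + 164 + 271 = 730 bits.
Saving = 813 − 730 = 83 bits.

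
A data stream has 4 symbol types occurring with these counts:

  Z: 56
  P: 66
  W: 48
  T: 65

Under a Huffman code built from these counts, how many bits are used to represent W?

2

Huffman merges, smallest pair first:
W(48) + Z(56) → 104
T(65) + P(66) → 131
104 + 131 → 235
The subtree containing W is merged 2 times, so code length = 2.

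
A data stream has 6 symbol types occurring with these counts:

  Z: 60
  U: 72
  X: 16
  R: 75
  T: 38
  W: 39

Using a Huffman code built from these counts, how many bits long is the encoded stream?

747

Merge the two smallest weights repeatedly:
X(16) + T(38) → 54
W(39) + 54 → 93
Z(60) + U(72) → 132
R(75) + 93 → 168
132 + 168 → 300
Total encoded bits = sum of merged weights = 54 + 93 + 132 + 168 + 300 = 747.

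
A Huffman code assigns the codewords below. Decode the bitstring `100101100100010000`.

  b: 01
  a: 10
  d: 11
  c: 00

abbabcbcc

Read left to right; each codeword is recognised as soon as it completes (prefix code):
  10→a | 01→b | 01→b | 10→a | 01→b | 00→c | 01→b | 00→c | 00→c
Decoded message: abbabcbcc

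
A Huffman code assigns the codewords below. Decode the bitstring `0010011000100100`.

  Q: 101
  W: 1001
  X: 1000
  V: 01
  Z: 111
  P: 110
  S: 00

SWXWS

Read left to right; each codeword is recognised as soon as it completes (prefix code):
  00→S | 1001→W | 1000→X | 1001→W | 00→S
Decoded message: SWXWS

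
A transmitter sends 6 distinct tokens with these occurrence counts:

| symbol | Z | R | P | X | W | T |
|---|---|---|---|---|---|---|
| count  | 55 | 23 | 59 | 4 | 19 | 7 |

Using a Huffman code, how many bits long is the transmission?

369

Greedily combine the two least-frequent nodes:
X(4) + T(7) → 11
11 + W(19) → 30
R(23) + 30 → 53
53 + Z(55) → 108
P(59) + 108 → 167
Total encoded bits = sum of merged weights = 11 + 30 + 53 + 108 + 167 = 369.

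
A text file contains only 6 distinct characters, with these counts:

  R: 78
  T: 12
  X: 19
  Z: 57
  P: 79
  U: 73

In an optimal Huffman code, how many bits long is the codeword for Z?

3

Repeatedly merge the two smallest:
T(12) + X(19) → 31
31 + Z(57) → 88
U(73) + R(78) → 151
P(79) + 88 → 167
151 + 167 → 318
The subtree containing Z is merged 3 times, so code length = 3.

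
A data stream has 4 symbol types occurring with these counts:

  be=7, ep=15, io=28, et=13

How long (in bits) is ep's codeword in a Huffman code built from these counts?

2

Build the tree from the bottom:
merge be(7) and et(13): 20
merge ep(15) and 20: 35
merge io(28) and 35: 63
ep's leaf is at depth 2, giving a 2-bit codeword.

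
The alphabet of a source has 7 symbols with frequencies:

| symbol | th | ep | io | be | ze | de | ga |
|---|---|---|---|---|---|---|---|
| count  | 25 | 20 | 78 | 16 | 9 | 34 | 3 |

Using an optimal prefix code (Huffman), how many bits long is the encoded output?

Merge the two smallest weights repeatedly:
combine ga(3), ze(9) → 12
combine 12, be(16) → 28
combine ep(20), th(25) → 45
combine 28, de(34) → 62
combine 45, 62 → 107
combine io(78), 107 → 185
Each symbol's bit-cost is frequency × depth; summing gives 439 bits (equivalently 12 + 28 + 45 + 62 + 107 + 185).

439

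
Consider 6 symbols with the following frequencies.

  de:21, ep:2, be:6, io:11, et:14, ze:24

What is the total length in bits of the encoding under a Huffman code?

Merge the two smallest weights repeatedly:
ep(2) + be(6) → 8
8 + io(11) → 19
et(14) + 19 → 33
de(21) + ze(24) → 45
33 + 45 → 78
Total encoded bits = sum of merged weights = 8 + 19 + 33 + 45 + 78 = 183.

183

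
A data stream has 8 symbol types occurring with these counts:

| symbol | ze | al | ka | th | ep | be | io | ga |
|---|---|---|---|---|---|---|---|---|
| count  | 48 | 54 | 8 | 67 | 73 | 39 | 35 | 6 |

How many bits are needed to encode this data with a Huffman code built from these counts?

Greedily combine the two least-frequent nodes:
merge ga(6) and ka(8): 14
merge 14 and io(35): 49
merge be(39) and ze(48): 87
merge 49 and al(54): 103
merge th(67) and ep(73): 140
merge 87 and 103: 190
merge 140 and 190: 330
Each symbol's bit-cost is frequency × depth; summing gives 913 bits (equivalently 14 + 49 + 87 + 103 + 140 + 190 + 330).

913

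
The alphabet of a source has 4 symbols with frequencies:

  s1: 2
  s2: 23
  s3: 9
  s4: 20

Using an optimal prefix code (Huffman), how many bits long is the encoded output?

Build the Huffman tree bottom-up:
s1(2) + s3(9) → 11
11 + s4(20) → 31
s2(23) + 31 → 54
Total encoded bits = sum of merged weights = 11 + 31 + 54 = 96.

96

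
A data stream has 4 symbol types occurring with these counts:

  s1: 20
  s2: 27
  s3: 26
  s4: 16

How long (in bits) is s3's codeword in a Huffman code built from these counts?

2

Build the tree from the bottom:
combine s4(16), s1(20) → 36
combine s3(26), s2(27) → 53
combine 36, 53 → 89
s3's leaf is at depth 2, giving a 2-bit codeword.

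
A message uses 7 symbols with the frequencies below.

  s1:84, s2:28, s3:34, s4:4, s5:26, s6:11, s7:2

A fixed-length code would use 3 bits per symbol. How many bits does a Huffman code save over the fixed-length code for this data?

145

Fixed-length: 3 bits × 189 symbols = 567 bits.
Huffman merges:
s7(2) + s4(4) → 6
6 + s6(11) → 17
17 + s5(26) → 43
s2(28) + s3(34) → 62
43 + 62 → 105
s1(84) + 105 → 189
Huffman total = 6 + 17 + 43 + 62 + 105 + 189 = 422 bits.
Saving = 567 − 422 = 145 bits.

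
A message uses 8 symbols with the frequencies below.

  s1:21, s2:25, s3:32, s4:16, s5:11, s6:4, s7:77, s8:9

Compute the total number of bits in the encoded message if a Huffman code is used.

505

Merge the two smallest weights repeatedly:
merge s6(4) and s8(9): 13
merge s5(11) and 13: 24
merge s4(16) and s1(21): 37
merge 24 and s2(25): 49
merge s3(32) and 37: 69
merge 49 and 69: 118
merge s7(77) and 118: 195
Each symbol's bit-cost is frequency × depth; summing gives 505 bits (equivalently 13 + 24 + 37 + 49 + 69 + 118 + 195).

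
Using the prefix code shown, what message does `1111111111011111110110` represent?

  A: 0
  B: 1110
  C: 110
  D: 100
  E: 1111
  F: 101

Read left to right; each codeword is recognised as soon as it completes (prefix code):
  1111→E | 1111→E | 110→C | 1111→E | 1110→B | 110→C
Decoded message: EECEBC

EECEBC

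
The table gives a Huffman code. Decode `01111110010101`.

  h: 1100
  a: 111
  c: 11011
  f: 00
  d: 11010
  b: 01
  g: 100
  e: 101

baheb

Read left to right; each codeword is recognised as soon as it completes (prefix code):
  01→b | 111→a | 1100→h | 101→e | 01→b
Decoded message: baheb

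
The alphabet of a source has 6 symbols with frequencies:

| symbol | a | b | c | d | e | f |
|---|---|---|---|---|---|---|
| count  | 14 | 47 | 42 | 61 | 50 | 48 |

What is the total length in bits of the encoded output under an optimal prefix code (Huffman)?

Greedily combine the two least-frequent nodes:
merge a(14) and c(42): 56
merge b(47) and f(48): 95
merge e(50) and 56: 106
merge d(61) and 95: 156
merge 106 and 156: 262
Each symbol's bit-cost is frequency × depth; summing gives 675 bits (equivalently 56 + 95 + 106 + 156 + 262).

675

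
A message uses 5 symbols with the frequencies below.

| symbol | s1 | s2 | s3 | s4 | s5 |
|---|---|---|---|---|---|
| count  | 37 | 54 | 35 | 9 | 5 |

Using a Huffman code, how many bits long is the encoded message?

Build the Huffman tree bottom-up:
combine s5(5), s4(9) → 14
combine 14, s3(35) → 49
combine s1(37), 49 → 86
combine s2(54), 86 → 140
The encoded length is the sum of every internal node's weight: 14 + 49 + 86 + 140 = 289 bits.

289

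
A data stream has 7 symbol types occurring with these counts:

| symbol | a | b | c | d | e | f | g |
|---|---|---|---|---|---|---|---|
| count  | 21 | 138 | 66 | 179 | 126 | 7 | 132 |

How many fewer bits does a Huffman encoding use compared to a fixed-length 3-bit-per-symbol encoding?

327

Fixed-length: 3 bits × 669 symbols = 2007 bits.
Huffman merges:
merge f(7) and a(21): 28
merge 28 and c(66): 94
merge 94 and e(126): 220
merge g(132) and b(138): 270
merge d(179) and 220: 399
merge 270 and 399: 669
Huffman total = 28 + 94 + 220 + 270 + 399 + 669 = 1680 bits.
Saving = 2007 − 1680 = 327 bits.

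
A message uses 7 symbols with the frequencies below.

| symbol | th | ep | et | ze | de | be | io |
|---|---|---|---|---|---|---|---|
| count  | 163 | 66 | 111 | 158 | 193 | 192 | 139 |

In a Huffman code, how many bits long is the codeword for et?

4

Repeatedly merge the two smallest:
merge ep(66) and et(111): 177
merge io(139) and ze(158): 297
merge th(163) and 177: 340
merge be(192) and de(193): 385
merge 297 and 340: 637
merge 385 and 637: 1022
The subtree containing et is merged 4 times, so code length = 4.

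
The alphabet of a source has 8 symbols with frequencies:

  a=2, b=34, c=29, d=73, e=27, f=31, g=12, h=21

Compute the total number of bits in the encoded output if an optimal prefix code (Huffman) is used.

Merge the two smallest weights repeatedly:
a(2) + g(12) → 14
14 + h(21) → 35
e(27) + c(29) → 56
f(31) + b(34) → 65
35 + 56 → 91
65 + d(73) → 138
91 + 138 → 229
Total encoded bits = sum of merged weights = 14 + 35 + 56 + 65 + 91 + 138 + 229 = 628.

628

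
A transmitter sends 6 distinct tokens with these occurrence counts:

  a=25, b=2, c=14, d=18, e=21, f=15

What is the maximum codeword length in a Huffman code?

4

Merge the two lowest-weight nodes at each step:
merge b(2) and c(14): 16
merge f(15) and 16: 31
merge d(18) and e(21): 39
merge a(25) and 31: 56
merge 39 and 56: 95
The first pair merged (b, c) ends up deepest, at depth 4.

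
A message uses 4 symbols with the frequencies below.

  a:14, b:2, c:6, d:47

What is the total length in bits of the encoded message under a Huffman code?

Greedily combine the two least-frequent nodes:
merge b(2) and c(6): 8
merge 8 and a(14): 22
merge 22 and d(47): 69
Total encoded bits = sum of merged weights = 8 + 22 + 69 = 99.

99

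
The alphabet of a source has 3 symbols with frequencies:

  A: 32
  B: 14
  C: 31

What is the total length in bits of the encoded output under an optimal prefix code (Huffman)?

122

Merge the two smallest weights repeatedly:
combine B(14), C(31) → 45
combine A(32), 45 → 77
Total encoded bits = sum of merged weights = 45 + 77 = 122.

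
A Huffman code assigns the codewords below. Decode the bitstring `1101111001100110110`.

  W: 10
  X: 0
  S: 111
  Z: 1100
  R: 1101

RSXXZRW

Read left to right; each codeword is recognised as soon as it completes (prefix code):
  1101→R | 111→S | 0→X | 0→X | 1100→Z | 1101→R | 10→W
Decoded message: RSXXZRW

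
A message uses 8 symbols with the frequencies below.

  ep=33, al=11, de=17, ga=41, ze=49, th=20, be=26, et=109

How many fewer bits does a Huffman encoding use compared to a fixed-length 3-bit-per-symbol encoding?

Fixed-length: 3 bits × 306 symbols = 918 bits.
Huffman merges:
combine al(11), de(17) → 28
combine th(20), be(26) → 46
combine 28, ep(33) → 61
combine ga(41), 46 → 87
combine ze(49), 61 → 110
combine 87, et(109) → 196
combine 110, 196 → 306
Huffman total = 28 + 46 + 61 + 87 + 110 + 196 + 306 = 834 bits.
Saving = 918 − 834 = 84 bits.

84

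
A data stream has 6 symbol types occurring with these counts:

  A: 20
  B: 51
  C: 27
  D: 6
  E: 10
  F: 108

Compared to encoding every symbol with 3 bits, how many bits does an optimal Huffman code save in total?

215

Fixed-length: 3 bits × 222 symbols = 666 bits.
Huffman merges:
merge D(6) and E(10): 16
merge 16 and A(20): 36
merge C(27) and 36: 63
merge B(51) and 63: 114
merge F(108) and 114: 222
Huffman total = 16 + 36 + 63 + 114 + 222 = 451 bits.
Saving = 666 − 451 = 215 bits.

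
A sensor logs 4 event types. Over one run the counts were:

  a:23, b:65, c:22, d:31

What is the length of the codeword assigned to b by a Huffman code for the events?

Huffman merges, smallest pair first:
c(22) + a(23) → 45
d(31) + 45 → 76
b(65) + 76 → 141
b is merged only at the final step, so code length = 1.

1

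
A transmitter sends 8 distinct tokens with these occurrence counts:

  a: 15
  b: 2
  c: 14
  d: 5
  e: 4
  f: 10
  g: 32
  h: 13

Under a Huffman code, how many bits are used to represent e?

5

Build the tree from the bottom:
combine b(2), e(4) → 6
combine d(5), 6 → 11
combine f(10), 11 → 21
combine h(13), c(14) → 27
combine a(15), 21 → 36
combine 27, g(32) → 59
combine 36, 59 → 95
e sits 5 levels below the root, so its codeword is 5 bits.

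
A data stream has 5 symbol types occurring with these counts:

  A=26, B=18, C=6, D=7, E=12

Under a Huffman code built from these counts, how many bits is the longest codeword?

4

Merge the two lowest-weight nodes at each step:
merge C(6) and D(7): 13
merge E(12) and 13: 25
merge B(18) and 25: 43
merge A(26) and 43: 69
Maximum depth reached is 4.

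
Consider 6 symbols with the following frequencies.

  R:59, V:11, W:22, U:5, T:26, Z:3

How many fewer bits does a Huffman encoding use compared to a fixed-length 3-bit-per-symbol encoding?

117

Fixed-length: 3 bits × 126 symbols = 378 bits.
Huffman merges:
merge Z(3) and U(5): 8
merge 8 and V(11): 19
merge 19 and W(22): 41
merge T(26) and 41: 67
merge R(59) and 67: 126
Huffman total = 8 + 19 + 41 + 67 + 126 = 261 bits.
Saving = 378 − 261 = 117 bits.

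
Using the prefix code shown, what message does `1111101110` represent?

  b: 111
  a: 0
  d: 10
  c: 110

bcba

Read left to right; each codeword is recognised as soon as it completes (prefix code):
  111→b | 110→c | 111→b | 0→a
Decoded message: bcba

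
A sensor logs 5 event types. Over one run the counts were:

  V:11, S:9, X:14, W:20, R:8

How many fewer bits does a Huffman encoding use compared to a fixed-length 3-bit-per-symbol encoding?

Fixed-length: 3 bits × 62 symbols = 186 bits.
Huffman merges:
combine R(8), S(9) → 17
combine V(11), X(14) → 25
combine 17, W(20) → 37
combine 25, 37 → 62
Huffman total = 17 + 25 + 37 + 62 = 141 bits.
Saving = 186 − 141 = 45 bits.

45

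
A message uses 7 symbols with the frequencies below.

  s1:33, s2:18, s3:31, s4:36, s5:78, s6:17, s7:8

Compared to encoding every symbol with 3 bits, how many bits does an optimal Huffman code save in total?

89

Fixed-length: 3 bits × 221 symbols = 663 bits.
Huffman merges:
combine s7(8), s6(17) → 25
combine s2(18), 25 → 43
combine s3(31), s1(33) → 64
combine s4(36), 43 → 79
combine 64, s5(78) → 142
combine 79, 142 → 221
Huffman total = 25 + 43 + 64 + 79 + 142 + 221 = 574 bits.
Saving = 663 − 574 = 89 bits.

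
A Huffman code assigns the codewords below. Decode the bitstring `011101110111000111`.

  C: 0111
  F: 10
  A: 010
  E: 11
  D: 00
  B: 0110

CCCDC

Read left to right; each codeword is recognised as soon as it completes (prefix code):
  0111→C | 0111→C | 0111→C | 00→D | 0111→C
Decoded message: CCCDC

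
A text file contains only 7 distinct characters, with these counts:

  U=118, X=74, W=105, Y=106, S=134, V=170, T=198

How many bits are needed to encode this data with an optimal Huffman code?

Greedily combine the two least-frequent nodes:
X(74) + W(105) → 179
Y(106) + U(118) → 224
S(134) + V(170) → 304
179 + T(198) → 377
224 + 304 → 528
377 + 528 → 905
Total encoded bits = sum of merged weights = 179 + 224 + 304 + 377 + 528 + 905 = 2517.

2517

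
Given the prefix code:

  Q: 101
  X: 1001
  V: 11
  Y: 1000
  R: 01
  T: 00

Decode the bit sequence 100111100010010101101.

Read left to right; each codeword is recognised as soon as it completes (prefix code):
  1001→X | 11→V | 1000→Y | 1001→X | 01→R | 01→R | 101→Q
Decoded message: XVYXRRQ

XVYXRRQ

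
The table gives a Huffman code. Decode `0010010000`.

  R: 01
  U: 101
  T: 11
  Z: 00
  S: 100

ZSSZ

Read left to right; each codeword is recognised as soon as it completes (prefix code):
  00→Z | 100→S | 100→S | 00→Z
Decoded message: ZSSZ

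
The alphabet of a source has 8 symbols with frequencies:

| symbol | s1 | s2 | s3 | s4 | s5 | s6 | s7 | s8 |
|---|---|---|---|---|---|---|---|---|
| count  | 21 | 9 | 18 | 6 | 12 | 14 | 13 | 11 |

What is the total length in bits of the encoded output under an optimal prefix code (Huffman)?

306

Greedily combine the two least-frequent nodes:
merge s4(6) and s2(9): 15
merge s8(11) and s5(12): 23
merge s7(13) and s6(14): 27
merge 15 and s3(18): 33
merge s1(21) and 23: 44
merge 27 and 33: 60
merge 44 and 60: 104
Each symbol's bit-cost is frequency × depth; summing gives 306 bits (equivalently 15 + 23 + 27 + 33 + 44 + 60 + 104).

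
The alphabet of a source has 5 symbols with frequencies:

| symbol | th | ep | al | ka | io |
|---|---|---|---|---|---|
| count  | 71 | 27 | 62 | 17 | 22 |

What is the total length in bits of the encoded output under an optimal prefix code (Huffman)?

432

Build the Huffman tree bottom-up:
combine ka(17), io(22) → 39
combine ep(27), 39 → 66
combine al(62), 66 → 128
combine th(71), 128 → 199
Each symbol's bit-cost is frequency × depth; summing gives 432 bits (equivalently 39 + 66 + 128 + 199).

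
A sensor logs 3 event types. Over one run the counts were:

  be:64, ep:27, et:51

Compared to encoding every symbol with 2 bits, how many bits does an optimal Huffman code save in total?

64

Fixed-length: 2 bits × 142 symbols = 284 bits.
Huffman merges:
combine ep(27), et(51) → 78
combine be(64), 78 → 142
Huffman total = 78 + 142 = 220 bits.
Saving = 284 − 220 = 64 bits.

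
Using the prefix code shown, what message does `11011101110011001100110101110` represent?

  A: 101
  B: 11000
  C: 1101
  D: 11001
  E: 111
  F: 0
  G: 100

CCDGDAFEF

Read left to right; each codeword is recognised as soon as it completes (prefix code):
  1101→C | 1101→C | 11001→D | 100→G | 11001→D | 101→A | 0→F | 111→E | 0→F
Decoded message: CCDGDAFEF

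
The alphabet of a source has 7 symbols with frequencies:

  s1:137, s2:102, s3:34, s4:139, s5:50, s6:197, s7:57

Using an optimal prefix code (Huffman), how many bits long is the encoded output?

Build the Huffman tree bottom-up:
s3(34) + s5(50) → 84
s7(57) + 84 → 141
s2(102) + s1(137) → 239
s4(139) + 141 → 280
s6(197) + 239 → 436
280 + 436 → 716
The encoded length is the sum of every internal node's weight: 84 + 141 + 239 + 280 + 436 + 716 = 1896 bits.

1896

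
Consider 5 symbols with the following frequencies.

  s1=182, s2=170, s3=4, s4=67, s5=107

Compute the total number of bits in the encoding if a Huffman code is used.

1127

Build the Huffman tree bottom-up:
merge s3(4) and s4(67): 71
merge 71 and s5(107): 178
merge s2(170) and 178: 348
merge s1(182) and 348: 530
Each symbol's bit-cost is frequency × depth; summing gives 1127 bits (equivalently 71 + 178 + 348 + 530).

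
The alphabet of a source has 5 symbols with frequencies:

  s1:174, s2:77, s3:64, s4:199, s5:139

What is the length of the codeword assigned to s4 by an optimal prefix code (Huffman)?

Huffman merges, smallest pair first:
s3(64) + s2(77) → 141
s5(139) + 141 → 280
s1(174) + s4(199) → 373
280 + 373 → 653
s4 sits 2 levels below the root, so its codeword is 2 bits.

2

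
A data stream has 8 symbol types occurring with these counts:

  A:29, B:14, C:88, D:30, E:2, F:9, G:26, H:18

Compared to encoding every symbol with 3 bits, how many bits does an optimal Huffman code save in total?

97

Fixed-length: 3 bits × 216 symbols = 648 bits.
Huffman merges:
merge E(2) and F(9): 11
merge 11 and B(14): 25
merge H(18) and 25: 43
merge G(26) and A(29): 55
merge D(30) and 43: 73
merge 55 and 73: 128
merge C(88) and 128: 216
Huffman total = 11 + 25 + 43 + 55 + 73 + 128 + 216 = 551 bits.
Saving = 648 − 551 = 97 bits.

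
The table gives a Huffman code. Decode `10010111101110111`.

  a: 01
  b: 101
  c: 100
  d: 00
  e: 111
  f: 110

cbeafe

Read left to right; each codeword is recognised as soon as it completes (prefix code):
  100→c | 101→b | 111→e | 01→a | 110→f | 111→e
Decoded message: cbeafe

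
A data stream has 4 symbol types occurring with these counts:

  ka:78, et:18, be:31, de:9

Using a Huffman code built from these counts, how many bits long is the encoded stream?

Build the Huffman tree bottom-up:
combine de(9), et(18) → 27
combine 27, be(31) → 58
combine 58, ka(78) → 136
The encoded length is the sum of every internal node's weight: 27 + 58 + 136 = 221 bits.

221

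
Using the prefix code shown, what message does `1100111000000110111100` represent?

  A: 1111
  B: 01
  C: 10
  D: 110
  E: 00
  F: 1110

DBDEEBCAE

Read left to right; each codeword is recognised as soon as it completes (prefix code):
  110→D | 01→B | 110→D | 00→E | 00→E | 01→B | 10→C | 1111→A | 00→E
Decoded message: DBDEEBCAE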